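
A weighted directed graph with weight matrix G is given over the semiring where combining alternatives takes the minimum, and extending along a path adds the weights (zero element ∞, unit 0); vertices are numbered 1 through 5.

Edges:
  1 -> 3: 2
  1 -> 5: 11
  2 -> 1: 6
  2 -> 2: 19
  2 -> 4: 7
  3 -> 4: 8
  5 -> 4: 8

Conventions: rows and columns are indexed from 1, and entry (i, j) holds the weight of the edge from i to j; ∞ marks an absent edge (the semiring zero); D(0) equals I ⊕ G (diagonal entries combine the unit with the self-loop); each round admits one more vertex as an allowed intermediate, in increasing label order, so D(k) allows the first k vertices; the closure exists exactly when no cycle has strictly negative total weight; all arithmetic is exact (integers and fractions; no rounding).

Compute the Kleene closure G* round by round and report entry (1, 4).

D(0):
  [0, ∞, 2, ∞, 11]
  [6, 0, ∞, 7, ∞]
  [∞, ∞, 0, 8, ∞]
  [∞, ∞, ∞, 0, ∞]
  [∞, ∞, ∞, 8, 0]
D(1):
  [0, ∞, 2, ∞, 11]
  [6, 0, 8, 7, 17]
  [∞, ∞, 0, 8, ∞]
  [∞, ∞, ∞, 0, ∞]
  [∞, ∞, ∞, 8, 0]
D(2):
  [0, ∞, 2, ∞, 11]
  [6, 0, 8, 7, 17]
  [∞, ∞, 0, 8, ∞]
  [∞, ∞, ∞, 0, ∞]
  [∞, ∞, ∞, 8, 0]
D(3):
  [0, ∞, 2, 10, 11]
  [6, 0, 8, 7, 17]
  [∞, ∞, 0, 8, ∞]
  [∞, ∞, ∞, 0, ∞]
  [∞, ∞, ∞, 8, 0]
D(4):
  [0, ∞, 2, 10, 11]
  [6, 0, 8, 7, 17]
  [∞, ∞, 0, 8, ∞]
  [∞, ∞, ∞, 0, ∞]
  [∞, ∞, ∞, 8, 0]
D(5):
  [0, ∞, 2, 10, 11]
  [6, 0, 8, 7, 17]
  [∞, ∞, 0, 8, ∞]
  [∞, ∞, ∞, 0, ∞]
  [∞, ∞, ∞, 8, 0]
Answer: G*[1][4] = 10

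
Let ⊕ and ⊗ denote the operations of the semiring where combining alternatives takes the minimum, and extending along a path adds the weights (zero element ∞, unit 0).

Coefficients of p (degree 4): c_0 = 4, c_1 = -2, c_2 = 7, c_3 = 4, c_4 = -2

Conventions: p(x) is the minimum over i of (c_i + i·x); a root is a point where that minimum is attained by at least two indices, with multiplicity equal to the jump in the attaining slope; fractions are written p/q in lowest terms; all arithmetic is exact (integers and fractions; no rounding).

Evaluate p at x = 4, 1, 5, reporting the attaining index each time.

p(4) = min(4+0·4=4, -2+1·4=2, 7+2·4=15, 4+3·4=16, -2+4·4=14) = 2 (attained by i=1)
p(1) = min(4+0·1=4, -2+1·1=-1, 7+2·1=9, 4+3·1=7, -2+4·1=2) = -1 (attained by i=1)
p(5) = min(4+0·5=4, -2+1·5=3, 7+2·5=17, 4+3·5=19, -2+4·5=18) = 3 (attained by i=1)
Answer: p(4) = 2; p(1) = -1; p(5) = 3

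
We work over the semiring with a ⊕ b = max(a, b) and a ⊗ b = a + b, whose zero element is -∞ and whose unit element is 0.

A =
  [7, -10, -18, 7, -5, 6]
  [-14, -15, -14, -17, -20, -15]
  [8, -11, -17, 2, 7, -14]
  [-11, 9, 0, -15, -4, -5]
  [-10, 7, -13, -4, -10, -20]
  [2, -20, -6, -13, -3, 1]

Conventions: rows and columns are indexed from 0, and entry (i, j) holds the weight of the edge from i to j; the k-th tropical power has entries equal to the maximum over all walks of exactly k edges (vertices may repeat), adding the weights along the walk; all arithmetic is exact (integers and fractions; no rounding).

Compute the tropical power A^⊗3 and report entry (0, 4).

A^⊗2:
  [14, 16, 7, 14, 3, 13]
  [-6, -8, -17, -7, -7, -8]
  [15, 14, 2, 15, 3, 14]
  [8, 3, -5, 2, 7, -4]
  [-3, 5, -4, -3, -6, -4]
  [9, 4, -5, 9, 1, 8]
A^⊗3:
  [21, 23, 14, 21, 14, 20]
  [1, 2, -7, 1, -10, 0]
  [22, 24, 15, 22, 11, 21]
  [15, 14, 2, 15, 3, 14]
  [4, 6, -3, 4, 3, 3]
  [16, 18, 9, 16, 5, 15]
Key observation: the optimum is the walk 0->3->2->4, with weight 7 + 0 + 7 = 14.
Optimal value attained by: walk 0->3->2->4.
Answer: (A^⊗3)[0][4] = 14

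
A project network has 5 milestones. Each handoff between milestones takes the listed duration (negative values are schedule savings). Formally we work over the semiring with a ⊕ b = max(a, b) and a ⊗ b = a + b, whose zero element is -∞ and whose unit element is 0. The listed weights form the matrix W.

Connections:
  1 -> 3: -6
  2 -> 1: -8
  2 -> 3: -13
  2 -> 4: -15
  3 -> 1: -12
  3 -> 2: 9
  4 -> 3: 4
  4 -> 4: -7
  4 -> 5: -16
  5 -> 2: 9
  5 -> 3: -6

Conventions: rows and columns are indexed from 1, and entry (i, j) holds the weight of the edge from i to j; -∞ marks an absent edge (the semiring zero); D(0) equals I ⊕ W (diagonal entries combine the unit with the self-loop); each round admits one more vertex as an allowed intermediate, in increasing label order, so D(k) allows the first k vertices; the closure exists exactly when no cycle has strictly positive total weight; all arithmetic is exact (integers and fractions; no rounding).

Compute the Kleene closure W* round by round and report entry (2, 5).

D(0):
  [0, -∞, -6, -∞, -∞]
  [-8, 0, -13, -15, -∞]
  [-12, 9, 0, -∞, -∞]
  [-∞, -∞, 4, 0, -16]
  [-∞, 9, -6, -∞, 0]
D(1):
  [0, -∞, -6, -∞, -∞]
  [-8, 0, -13, -15, -∞]
  [-12, 9, 0, -∞, -∞]
  [-∞, -∞, 4, 0, -16]
  [-∞, 9, -6, -∞, 0]
D(2):
  [0, -∞, -6, -∞, -∞]
  [-8, 0, -13, -15, -∞]
  [1, 9, 0, -6, -∞]
  [-∞, -∞, 4, 0, -16]
  [1, 9, -4, -6, 0]
D(3):
  [0, 3, -6, -12, -∞]
  [-8, 0, -13, -15, -∞]
  [1, 9, 0, -6, -∞]
  [5, 13, 4, 0, -16]
  [1, 9, -4, -6, 0]
D(4):
  [0, 3, -6, -12, -28]
  [-8, 0, -11, -15, -31]
  [1, 9, 0, -6, -22]
  [5, 13, 4, 0, -16]
  [1, 9, -2, -6, 0]
D(5):
  [0, 3, -6, -12, -28]
  [-8, 0, -11, -15, -31]
  [1, 9, 0, -6, -22]
  [5, 13, 4, 0, -16]
  [1, 9, -2, -6, 0]
Answer: W*[2][5] = -31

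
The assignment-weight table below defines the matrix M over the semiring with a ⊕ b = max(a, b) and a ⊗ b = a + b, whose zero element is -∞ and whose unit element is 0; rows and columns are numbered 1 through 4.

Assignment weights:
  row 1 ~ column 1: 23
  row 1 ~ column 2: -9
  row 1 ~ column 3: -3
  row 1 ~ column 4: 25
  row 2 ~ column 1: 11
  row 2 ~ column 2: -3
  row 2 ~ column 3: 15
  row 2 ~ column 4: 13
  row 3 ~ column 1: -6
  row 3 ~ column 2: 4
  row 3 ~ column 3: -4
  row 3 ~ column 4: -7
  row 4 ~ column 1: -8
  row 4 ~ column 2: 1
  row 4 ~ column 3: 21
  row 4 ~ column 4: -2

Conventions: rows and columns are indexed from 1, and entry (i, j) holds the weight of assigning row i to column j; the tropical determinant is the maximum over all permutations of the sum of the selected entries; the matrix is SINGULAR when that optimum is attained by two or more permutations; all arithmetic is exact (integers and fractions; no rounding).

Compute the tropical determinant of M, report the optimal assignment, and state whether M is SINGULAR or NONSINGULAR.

σ = (1, 2, 3, 4): 23 + (-3) + (-4) + (-2) = 14
σ = (1, 2, 4, 3): 23 + (-3) + (-7) + 21 = 34
σ = (1, 3, 2, 4): 23 + 15 + 4 + (-2) = 40
σ = (1, 3, 4, 2): 23 + 15 + (-7) + 1 = 32
σ = (1, 4, 2, 3): 23 + 13 + 4 + 21 = 61
σ = (1, 4, 3, 2): 23 + 13 + (-4) + 1 = 33
σ = (2, 1, 3, 4): (-9) + 11 + (-4) + (-2) = -4
σ = (2, 1, 4, 3): (-9) + 11 + (-7) + 21 = 16
σ = (2, 3, 1, 4): (-9) + 15 + (-6) + (-2) = -2
σ = (2, 3, 4, 1): (-9) + 15 + (-7) + (-8) = -9
σ = (2, 4, 1, 3): (-9) + 13 + (-6) + 21 = 19
σ = (2, 4, 3, 1): (-9) + 13 + (-4) + (-8) = -8
σ = (3, 1, 2, 4): (-3) + 11 + 4 + (-2) = 10
σ = (3, 1, 4, 2): (-3) + 11 + (-7) + 1 = 2
σ = (3, 2, 1, 4): (-3) + (-3) + (-6) + (-2) = -14
σ = (3, 2, 4, 1): (-3) + (-3) + (-7) + (-8) = -21
σ = (3, 4, 1, 2): (-3) + 13 + (-6) + 1 = 5
σ = (3, 4, 2, 1): (-3) + 13 + 4 + (-8) = 6
σ = (4, 1, 2, 3): 25 + 11 + 4 + 21 = 61
σ = (4, 1, 3, 2): 25 + 11 + (-4) + 1 = 33
σ = (4, 2, 1, 3): 25 + (-3) + (-6) + 21 = 37
σ = (4, 2, 3, 1): 25 + (-3) + (-4) + (-8) = 10
σ = (4, 3, 1, 2): 25 + 15 + (-6) + 1 = 35
σ = (4, 3, 2, 1): 25 + 15 + 4 + (-8) = 36
Optimal value attained by: σ = (1, 4, 2, 3).
Answer: det⊕(M) = 61; verdict: SINGULAR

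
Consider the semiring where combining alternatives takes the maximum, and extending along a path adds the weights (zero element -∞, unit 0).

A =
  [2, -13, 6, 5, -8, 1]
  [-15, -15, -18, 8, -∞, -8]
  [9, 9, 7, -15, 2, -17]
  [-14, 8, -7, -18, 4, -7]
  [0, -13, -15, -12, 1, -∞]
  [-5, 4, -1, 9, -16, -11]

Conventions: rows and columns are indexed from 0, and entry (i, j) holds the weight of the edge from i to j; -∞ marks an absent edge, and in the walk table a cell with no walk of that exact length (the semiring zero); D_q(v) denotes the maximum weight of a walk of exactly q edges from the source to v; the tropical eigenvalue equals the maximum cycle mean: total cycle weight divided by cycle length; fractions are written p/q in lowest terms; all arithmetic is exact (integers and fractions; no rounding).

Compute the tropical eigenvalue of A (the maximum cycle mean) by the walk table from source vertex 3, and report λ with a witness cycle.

q=0: [-∞, -∞, -∞, 0, -∞, -∞]
q=1: [-14, 8, -7, -18, 4, -7]
q=2: [4, 2, 0, 16, 5, 0]
q=3: [9, 24, 10, 10, 20, 9]
q=4: [20, 19, 17, 32, 21, 16]
q=5: [26, 40, 26, 27, 36, 25]
q=6: [36, 35, 33, 48, 37, 32]
Optimal cycle mean attained by: cycle 1->3->1, total 8 + 8, length 2.
Answer: λ = 8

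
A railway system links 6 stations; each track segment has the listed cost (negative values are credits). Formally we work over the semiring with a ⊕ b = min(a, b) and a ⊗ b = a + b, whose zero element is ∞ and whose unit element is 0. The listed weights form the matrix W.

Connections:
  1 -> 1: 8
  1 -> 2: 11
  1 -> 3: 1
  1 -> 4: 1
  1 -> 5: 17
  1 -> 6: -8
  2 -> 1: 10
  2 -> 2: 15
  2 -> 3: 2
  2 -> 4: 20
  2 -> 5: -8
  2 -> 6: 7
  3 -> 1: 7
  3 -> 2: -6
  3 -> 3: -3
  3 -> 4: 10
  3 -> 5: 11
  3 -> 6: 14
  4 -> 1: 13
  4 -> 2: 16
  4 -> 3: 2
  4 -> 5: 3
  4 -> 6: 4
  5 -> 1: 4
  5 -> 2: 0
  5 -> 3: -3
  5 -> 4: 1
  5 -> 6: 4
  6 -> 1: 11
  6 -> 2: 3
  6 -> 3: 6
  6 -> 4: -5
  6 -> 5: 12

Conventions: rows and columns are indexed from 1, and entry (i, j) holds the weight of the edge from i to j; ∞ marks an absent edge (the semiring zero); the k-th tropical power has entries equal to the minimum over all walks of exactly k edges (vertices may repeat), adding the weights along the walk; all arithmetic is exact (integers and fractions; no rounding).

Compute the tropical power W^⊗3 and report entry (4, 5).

W^⊗2:
  [3, -5, -2, -13, 3, 0]
  [-4, -8, -11, -7, 7, -4]
  [4, -9, -6, 7, -14, -1]
  [7, -4, -1, -1, 8, 5]
  [4, -9, -6, -1, -8, -4]
  [8, 0, -3, 12, -5, -1]
W^⊗3:
  [0, -8, -11, -5, -13, -9]
  [-4, -17, -14, -9, -16, -12]
  [-10, -14, -17, -13, -17, -10]
  [6, -7, -4, 0, -12, -1]
  [-4, -12, -11, -9, -17, -4]
  [-1, -9, -8, -6, -8, -1]
Key observation: the optimum is the walk 4->3->2->5, with weight 2 + (-6) + (-8) = -12.
Optimal value attained by: walk 4->3->2->5.
Answer: (W^⊗3)[4][5] = -12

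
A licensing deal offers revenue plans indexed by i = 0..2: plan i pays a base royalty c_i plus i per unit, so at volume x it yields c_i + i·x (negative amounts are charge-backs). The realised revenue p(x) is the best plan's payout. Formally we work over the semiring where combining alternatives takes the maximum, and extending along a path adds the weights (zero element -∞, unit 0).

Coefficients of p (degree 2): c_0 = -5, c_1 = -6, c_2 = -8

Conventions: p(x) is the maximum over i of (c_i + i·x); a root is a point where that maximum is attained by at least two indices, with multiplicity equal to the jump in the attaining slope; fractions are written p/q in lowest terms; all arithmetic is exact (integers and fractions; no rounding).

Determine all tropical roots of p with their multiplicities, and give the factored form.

hull edge (i=0, c=-5) to (i=1, c=-6): slope -1, span 1
hull edge (i=1, c=-6) to (i=2, c=-8): slope -2, span 1
Factored form: p(x) = -8 ⊗ (x ⊕ 1) ⊗ (x ⊕ 2)
Answer: roots = 1 (mult 1), 2 (mult 1)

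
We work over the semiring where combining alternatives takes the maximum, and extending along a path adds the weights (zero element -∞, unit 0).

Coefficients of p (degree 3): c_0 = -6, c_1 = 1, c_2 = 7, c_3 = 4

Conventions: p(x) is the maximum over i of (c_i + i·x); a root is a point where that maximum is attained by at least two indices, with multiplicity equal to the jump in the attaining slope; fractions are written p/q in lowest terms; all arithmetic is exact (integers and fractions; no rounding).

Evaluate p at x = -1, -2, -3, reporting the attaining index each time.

p(-1) = max(-6+0·(-1)=-6, 1+1·(-1)=0, 7+2·(-1)=5, 4+3·(-1)=1) = 5 (attained by i=2)
p(-2) = max(-6+0·(-2)=-6, 1+1·(-2)=-1, 7+2·(-2)=3, 4+3·(-2)=-2) = 3 (attained by i=2)
p(-3) = max(-6+0·(-3)=-6, 1+1·(-3)=-2, 7+2·(-3)=1, 4+3·(-3)=-5) = 1 (attained by i=2)
Answer: p(-1) = 5; p(-2) = 3; p(-3) = 1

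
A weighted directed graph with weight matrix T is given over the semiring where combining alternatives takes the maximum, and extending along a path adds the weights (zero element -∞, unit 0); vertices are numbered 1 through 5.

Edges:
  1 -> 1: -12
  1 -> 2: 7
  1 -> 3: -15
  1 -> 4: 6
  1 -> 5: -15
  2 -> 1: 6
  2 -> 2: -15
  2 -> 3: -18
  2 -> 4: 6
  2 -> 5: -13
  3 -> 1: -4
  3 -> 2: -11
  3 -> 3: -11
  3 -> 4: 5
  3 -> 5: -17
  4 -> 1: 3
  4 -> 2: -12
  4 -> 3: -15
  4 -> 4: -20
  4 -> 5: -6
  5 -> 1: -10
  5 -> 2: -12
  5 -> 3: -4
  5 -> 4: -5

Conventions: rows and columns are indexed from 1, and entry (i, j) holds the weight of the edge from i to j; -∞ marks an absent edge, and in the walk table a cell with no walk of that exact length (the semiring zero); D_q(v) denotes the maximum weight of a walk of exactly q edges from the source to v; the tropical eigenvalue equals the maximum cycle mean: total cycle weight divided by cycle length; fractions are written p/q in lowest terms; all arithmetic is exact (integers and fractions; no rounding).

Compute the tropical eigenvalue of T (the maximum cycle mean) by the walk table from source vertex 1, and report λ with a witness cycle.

q=0: [0, -∞, -∞, -∞, -∞]
q=1: [-12, 7, -15, 6, -15]
q=2: [13, -5, -9, 13, 0]
q=3: [16, 20, -2, 19, 7]
q=4: [26, 23, 4, 26, 13]
q=5: [29, 33, 11, 32, 20]
Optimal cycle mean attained by: cycle 1->2->1, total 7 + 6, length 2.
Answer: λ = 13/2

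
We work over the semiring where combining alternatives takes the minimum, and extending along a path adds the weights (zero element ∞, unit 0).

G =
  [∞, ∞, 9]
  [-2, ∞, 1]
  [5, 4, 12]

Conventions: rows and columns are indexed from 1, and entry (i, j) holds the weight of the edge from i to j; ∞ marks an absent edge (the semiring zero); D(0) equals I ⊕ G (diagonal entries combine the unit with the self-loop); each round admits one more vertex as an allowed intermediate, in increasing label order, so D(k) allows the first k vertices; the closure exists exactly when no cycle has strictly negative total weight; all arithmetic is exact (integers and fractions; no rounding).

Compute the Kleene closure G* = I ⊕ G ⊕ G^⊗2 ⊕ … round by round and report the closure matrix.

D(0):
  [0, ∞, 9]
  [-2, 0, 1]
  [5, 4, 0]
D(1):
  [0, ∞, 9]
  [-2, 0, 1]
  [5, 4, 0]
D(2):
  [0, ∞, 9]
  [-2, 0, 1]
  [2, 4, 0]
D(3):
  [0, 13, 9]
  [-2, 0, 1]
  [2, 4, 0]
Answer: G* = [[0, 13, 9], [-2, 0, 1], [2, 4, 0]]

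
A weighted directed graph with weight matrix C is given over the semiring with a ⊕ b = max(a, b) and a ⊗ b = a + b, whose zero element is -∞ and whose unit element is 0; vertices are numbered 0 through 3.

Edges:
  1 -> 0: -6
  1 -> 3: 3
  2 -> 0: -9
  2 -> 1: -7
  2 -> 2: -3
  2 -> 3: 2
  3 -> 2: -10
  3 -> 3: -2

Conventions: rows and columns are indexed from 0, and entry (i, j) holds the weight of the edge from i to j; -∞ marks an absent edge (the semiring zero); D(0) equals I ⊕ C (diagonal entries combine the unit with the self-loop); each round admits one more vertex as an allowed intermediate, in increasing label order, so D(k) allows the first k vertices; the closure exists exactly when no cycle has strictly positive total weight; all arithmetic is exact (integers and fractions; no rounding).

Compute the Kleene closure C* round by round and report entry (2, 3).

D(0):
  [0, -∞, -∞, -∞]
  [-6, 0, -∞, 3]
  [-9, -7, 0, 2]
  [-∞, -∞, -10, 0]
D(1):
  [0, -∞, -∞, -∞]
  [-6, 0, -∞, 3]
  [-9, -7, 0, 2]
  [-∞, -∞, -10, 0]
D(2):
  [0, -∞, -∞, -∞]
  [-6, 0, -∞, 3]
  [-9, -7, 0, 2]
  [-∞, -∞, -10, 0]
D(3):
  [0, -∞, -∞, -∞]
  [-6, 0, -∞, 3]
  [-9, -7, 0, 2]
  [-19, -17, -10, 0]
D(4):
  [0, -∞, -∞, -∞]
  [-6, 0, -7, 3]
  [-9, -7, 0, 2]
  [-19, -17, -10, 0]
Answer: C*[2][3] = 2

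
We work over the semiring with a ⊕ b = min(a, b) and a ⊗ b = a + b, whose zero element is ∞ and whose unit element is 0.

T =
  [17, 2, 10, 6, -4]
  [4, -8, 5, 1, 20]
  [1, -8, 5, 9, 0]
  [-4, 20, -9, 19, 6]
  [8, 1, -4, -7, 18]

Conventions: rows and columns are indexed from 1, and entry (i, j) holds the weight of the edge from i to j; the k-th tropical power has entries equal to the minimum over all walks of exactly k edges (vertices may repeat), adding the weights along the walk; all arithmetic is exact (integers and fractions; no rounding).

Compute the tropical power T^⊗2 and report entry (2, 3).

T^⊗2:
  [2, -6, -8, -11, 10]
  [-4, -16, -8, -7, 0]
  [-4, -16, -4, -7, -3]
  [-8, -17, -4, -1, -9]
  [-11, -12, -16, 2, -4]
Key observation: the optimum is the walk 2->4->3, with weight 1 + (-9) = -8.
Optimal value attained by: walk 2->4->3.
Answer: (T^⊗2)[2][3] = -8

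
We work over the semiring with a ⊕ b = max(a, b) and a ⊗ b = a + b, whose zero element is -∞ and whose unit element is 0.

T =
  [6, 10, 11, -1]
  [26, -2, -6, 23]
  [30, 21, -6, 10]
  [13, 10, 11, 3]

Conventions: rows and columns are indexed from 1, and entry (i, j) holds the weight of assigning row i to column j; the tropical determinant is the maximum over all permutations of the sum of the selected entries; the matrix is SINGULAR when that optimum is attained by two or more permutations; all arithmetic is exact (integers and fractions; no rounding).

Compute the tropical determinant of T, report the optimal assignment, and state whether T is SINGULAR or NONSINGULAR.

σ = (1, 2, 3, 4): 6 + (-2) + (-6) + 3 = 1
σ = (1, 2, 4, 3): 6 + (-2) + 10 + 11 = 25
σ = (1, 3, 2, 4): 6 + (-6) + 21 + 3 = 24
σ = (1, 3, 4, 2): 6 + (-6) + 10 + 10 = 20
σ = (1, 4, 2, 3): 6 + 23 + 21 + 11 = 61
σ = (1, 4, 3, 2): 6 + 23 + (-6) + 10 = 33
σ = (2, 1, 3, 4): 10 + 26 + (-6) + 3 = 33
σ = (2, 1, 4, 3): 10 + 26 + 10 + 11 = 57
σ = (2, 3, 1, 4): 10 + (-6) + 30 + 3 = 37
σ = (2, 3, 4, 1): 10 + (-6) + 10 + 13 = 27
σ = (2, 4, 1, 3): 10 + 23 + 30 + 11 = 74
σ = (2, 4, 3, 1): 10 + 23 + (-6) + 13 = 40
σ = (3, 1, 2, 4): 11 + 26 + 21 + 3 = 61
σ = (3, 1, 4, 2): 11 + 26 + 10 + 10 = 57
σ = (3, 2, 1, 4): 11 + (-2) + 30 + 3 = 42
σ = (3, 2, 4, 1): 11 + (-2) + 10 + 13 = 32
σ = (3, 4, 1, 2): 11 + 23 + 30 + 10 = 74
σ = (3, 4, 2, 1): 11 + 23 + 21 + 13 = 68
σ = (4, 1, 2, 3): (-1) + 26 + 21 + 11 = 57
σ = (4, 1, 3, 2): (-1) + 26 + (-6) + 10 = 29
σ = (4, 2, 1, 3): (-1) + (-2) + 30 + 11 = 38
σ = (4, 2, 3, 1): (-1) + (-2) + (-6) + 13 = 4
σ = (4, 3, 1, 2): (-1) + (-6) + 30 + 10 = 33
σ = (4, 3, 2, 1): (-1) + (-6) + 21 + 13 = 27
Optimal value attained by: σ = (2, 4, 1, 3).
Answer: det⊕(T) = 74; verdict: SINGULAR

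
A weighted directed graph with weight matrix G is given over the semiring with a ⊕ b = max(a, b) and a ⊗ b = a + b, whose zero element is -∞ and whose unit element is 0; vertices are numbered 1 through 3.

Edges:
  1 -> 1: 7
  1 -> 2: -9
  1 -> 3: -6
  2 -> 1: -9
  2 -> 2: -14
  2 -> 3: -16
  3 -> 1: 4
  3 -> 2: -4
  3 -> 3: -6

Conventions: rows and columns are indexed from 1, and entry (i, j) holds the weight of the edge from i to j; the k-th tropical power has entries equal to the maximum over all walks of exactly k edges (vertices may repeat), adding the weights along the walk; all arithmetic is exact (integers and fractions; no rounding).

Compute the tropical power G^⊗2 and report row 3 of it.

G^⊗2:
  [14, -2, 1]
  [-2, -18, -15]
  [11, -5, -2]
Answer: row 3 of G^⊗2 = [11, -5, -2]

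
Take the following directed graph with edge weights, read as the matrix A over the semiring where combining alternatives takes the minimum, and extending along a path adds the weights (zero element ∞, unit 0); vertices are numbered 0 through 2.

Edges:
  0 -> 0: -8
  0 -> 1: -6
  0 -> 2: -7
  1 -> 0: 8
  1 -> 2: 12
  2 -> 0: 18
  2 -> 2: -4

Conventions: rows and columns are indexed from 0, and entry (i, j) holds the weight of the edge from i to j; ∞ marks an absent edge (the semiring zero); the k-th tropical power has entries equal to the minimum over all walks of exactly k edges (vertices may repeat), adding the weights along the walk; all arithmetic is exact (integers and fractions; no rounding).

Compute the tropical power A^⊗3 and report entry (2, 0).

A^⊗2:
  [-16, -14, -15]
  [0, 2, 1]
  [10, 12, -8]
A^⊗3:
  [-24, -22, -23]
  [-8, -6, -7]
  [2, 4, -12]
Key observation: the optimum is the walk 2->0->0->0, with weight 18 + (-8) + (-8) = 2.
Optimal value attained by: walk 2->0->0->0.
Answer: (A^⊗3)[2][0] = 2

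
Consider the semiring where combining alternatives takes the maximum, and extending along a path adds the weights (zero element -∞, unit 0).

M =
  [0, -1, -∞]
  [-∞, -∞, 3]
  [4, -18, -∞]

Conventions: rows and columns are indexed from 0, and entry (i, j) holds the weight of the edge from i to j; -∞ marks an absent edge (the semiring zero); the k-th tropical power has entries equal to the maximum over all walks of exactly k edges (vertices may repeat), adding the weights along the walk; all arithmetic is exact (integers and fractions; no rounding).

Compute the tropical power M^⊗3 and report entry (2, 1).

M^⊗2:
  [0, -1, 2]
  [7, -15, -∞]
  [4, 3, -15]
M^⊗3:
  [6, -1, 2]
  [7, 6, -12]
  [4, 3, 6]
Key observation: the optimum is the walk 2->0->0->1, with weight 4 + 0 + (-1) = 3.
Optimal value attained by: walk 2->0->0->1.
Answer: (M^⊗3)[2][1] = 3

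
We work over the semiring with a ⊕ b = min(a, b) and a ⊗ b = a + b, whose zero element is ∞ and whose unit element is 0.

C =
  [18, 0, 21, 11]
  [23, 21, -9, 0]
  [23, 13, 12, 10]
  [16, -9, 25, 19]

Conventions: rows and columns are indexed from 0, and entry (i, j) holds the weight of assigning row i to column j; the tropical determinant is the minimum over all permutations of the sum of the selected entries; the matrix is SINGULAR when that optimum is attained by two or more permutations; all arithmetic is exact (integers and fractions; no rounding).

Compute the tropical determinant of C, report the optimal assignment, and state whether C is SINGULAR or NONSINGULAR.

σ = (0, 1, 2, 3): 18 + 21 + 12 + 19 = 70
σ = (0, 1, 3, 2): 18 + 21 + 10 + 25 = 74
σ = (0, 2, 1, 3): 18 + (-9) + 13 + 19 = 41
σ = (0, 2, 3, 1): 18 + (-9) + 10 + (-9) = 10
σ = (0, 3, 1, 2): 18 + 0 + 13 + 25 = 56
σ = (0, 3, 2, 1): 18 + 0 + 12 + (-9) = 21
σ = (1, 0, 2, 3): 0 + 23 + 12 + 19 = 54
σ = (1, 0, 3, 2): 0 + 23 + 10 + 25 = 58
σ = (1, 2, 0, 3): 0 + (-9) + 23 + 19 = 33
σ = (1, 2, 3, 0): 0 + (-9) + 10 + 16 = 17
σ = (1, 3, 0, 2): 0 + 0 + 23 + 25 = 48
σ = (1, 3, 2, 0): 0 + 0 + 12 + 16 = 28
σ = (2, 0, 1, 3): 21 + 23 + 13 + 19 = 76
σ = (2, 0, 3, 1): 21 + 23 + 10 + (-9) = 45
σ = (2, 1, 0, 3): 21 + 21 + 23 + 19 = 84
σ = (2, 1, 3, 0): 21 + 21 + 10 + 16 = 68
σ = (2, 3, 0, 1): 21 + 0 + 23 + (-9) = 35
σ = (2, 3, 1, 0): 21 + 0 + 13 + 16 = 50
σ = (3, 0, 1, 2): 11 + 23 + 13 + 25 = 72
σ = (3, 0, 2, 1): 11 + 23 + 12 + (-9) = 37
σ = (3, 1, 0, 2): 11 + 21 + 23 + 25 = 80
σ = (3, 1, 2, 0): 11 + 21 + 12 + 16 = 60
σ = (3, 2, 0, 1): 11 + (-9) + 23 + (-9) = 16
σ = (3, 2, 1, 0): 11 + (-9) + 13 + 16 = 31
Optimal value attained by: σ = (0, 2, 3, 1).
Answer: det⊕(C) = 10; verdict: NONSINGULAR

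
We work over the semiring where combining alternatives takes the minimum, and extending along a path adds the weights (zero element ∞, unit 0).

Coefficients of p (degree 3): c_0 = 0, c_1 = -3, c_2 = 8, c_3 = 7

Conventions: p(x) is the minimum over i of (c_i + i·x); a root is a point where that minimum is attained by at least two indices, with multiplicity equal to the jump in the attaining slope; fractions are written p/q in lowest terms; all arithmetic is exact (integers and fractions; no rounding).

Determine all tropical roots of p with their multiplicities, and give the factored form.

hull edge (i=0, c=0) to (i=1, c=-3): slope -3, span 1
hull edge (i=1, c=-3) to (i=3, c=7): slope 5, span 2
Factored form: p(x) = 7 ⊗ (x ⊕ (-5)) ⊗ (x ⊕ (-5)) ⊗ (x ⊕ 3)
Answer: roots = -5 (mult 2), 3 (mult 1)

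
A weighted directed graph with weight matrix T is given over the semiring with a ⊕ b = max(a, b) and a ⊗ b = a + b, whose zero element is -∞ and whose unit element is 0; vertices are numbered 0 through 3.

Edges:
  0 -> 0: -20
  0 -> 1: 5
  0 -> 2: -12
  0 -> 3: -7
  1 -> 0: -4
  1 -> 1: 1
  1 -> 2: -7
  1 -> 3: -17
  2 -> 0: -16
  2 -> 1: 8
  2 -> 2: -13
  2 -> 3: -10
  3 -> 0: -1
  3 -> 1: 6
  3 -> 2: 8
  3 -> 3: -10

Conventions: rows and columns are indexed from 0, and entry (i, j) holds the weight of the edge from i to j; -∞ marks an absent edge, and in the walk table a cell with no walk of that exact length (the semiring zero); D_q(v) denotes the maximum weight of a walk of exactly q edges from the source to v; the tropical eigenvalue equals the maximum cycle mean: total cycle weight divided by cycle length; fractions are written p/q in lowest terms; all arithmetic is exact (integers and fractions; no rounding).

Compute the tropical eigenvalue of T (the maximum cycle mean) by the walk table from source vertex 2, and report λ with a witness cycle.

q=0: [-∞, -∞, 0, -∞]
q=1: [-16, 8, -13, -10]
q=2: [4, 9, 1, -9]
q=3: [5, 10, 2, -3]
q=4: [6, 11, 5, -2]
Optimal cycle mean attained by: cycle 0->3->2->1->0, total (-7) + 8 + 8 + (-4), length 4.
Answer: λ = 5/4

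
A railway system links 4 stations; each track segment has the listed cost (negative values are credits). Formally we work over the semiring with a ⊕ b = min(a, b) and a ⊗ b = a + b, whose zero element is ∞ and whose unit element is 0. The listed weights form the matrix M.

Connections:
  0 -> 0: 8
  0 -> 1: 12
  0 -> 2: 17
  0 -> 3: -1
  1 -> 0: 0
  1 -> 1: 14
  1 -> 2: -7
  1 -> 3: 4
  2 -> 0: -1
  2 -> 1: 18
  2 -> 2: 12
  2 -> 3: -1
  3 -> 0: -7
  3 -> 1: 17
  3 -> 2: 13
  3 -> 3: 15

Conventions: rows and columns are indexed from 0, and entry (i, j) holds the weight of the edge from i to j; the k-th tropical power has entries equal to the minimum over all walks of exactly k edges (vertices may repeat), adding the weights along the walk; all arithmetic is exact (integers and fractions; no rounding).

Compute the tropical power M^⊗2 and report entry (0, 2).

M^⊗2:
  [-8, 16, 5, 7]
  [-8, 11, 5, -8]
  [-8, 11, 11, -2]
  [1, 5, 10, -8]
Key observation: the optimum is the walk 0->1->2, with weight 12 + (-7) = 5.
Optimal value attained by: walk 0->1->2.
Answer: (M^⊗2)[0][2] = 5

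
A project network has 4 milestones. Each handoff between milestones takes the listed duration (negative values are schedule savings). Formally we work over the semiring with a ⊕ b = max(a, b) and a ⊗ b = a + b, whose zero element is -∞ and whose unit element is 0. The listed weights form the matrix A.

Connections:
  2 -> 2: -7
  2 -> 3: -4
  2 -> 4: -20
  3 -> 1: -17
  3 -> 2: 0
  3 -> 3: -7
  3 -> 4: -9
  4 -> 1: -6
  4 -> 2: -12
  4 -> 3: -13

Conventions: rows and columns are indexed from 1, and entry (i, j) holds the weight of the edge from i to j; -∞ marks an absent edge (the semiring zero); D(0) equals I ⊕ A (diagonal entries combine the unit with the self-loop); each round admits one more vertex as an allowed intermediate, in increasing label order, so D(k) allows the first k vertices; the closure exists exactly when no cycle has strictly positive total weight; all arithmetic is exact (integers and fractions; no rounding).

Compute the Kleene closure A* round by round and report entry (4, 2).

D(0):
  [0, -∞, -∞, -∞]
  [-∞, 0, -4, -20]
  [-17, 0, 0, -9]
  [-6, -12, -13, 0]
D(1):
  [0, -∞, -∞, -∞]
  [-∞, 0, -4, -20]
  [-17, 0, 0, -9]
  [-6, -12, -13, 0]
D(2):
  [0, -∞, -∞, -∞]
  [-∞, 0, -4, -20]
  [-17, 0, 0, -9]
  [-6, -12, -13, 0]
D(3):
  [0, -∞, -∞, -∞]
  [-21, 0, -4, -13]
  [-17, 0, 0, -9]
  [-6, -12, -13, 0]
D(4):
  [0, -∞, -∞, -∞]
  [-19, 0, -4, -13]
  [-15, 0, 0, -9]
  [-6, -12, -13, 0]
Answer: A*[4][2] = -12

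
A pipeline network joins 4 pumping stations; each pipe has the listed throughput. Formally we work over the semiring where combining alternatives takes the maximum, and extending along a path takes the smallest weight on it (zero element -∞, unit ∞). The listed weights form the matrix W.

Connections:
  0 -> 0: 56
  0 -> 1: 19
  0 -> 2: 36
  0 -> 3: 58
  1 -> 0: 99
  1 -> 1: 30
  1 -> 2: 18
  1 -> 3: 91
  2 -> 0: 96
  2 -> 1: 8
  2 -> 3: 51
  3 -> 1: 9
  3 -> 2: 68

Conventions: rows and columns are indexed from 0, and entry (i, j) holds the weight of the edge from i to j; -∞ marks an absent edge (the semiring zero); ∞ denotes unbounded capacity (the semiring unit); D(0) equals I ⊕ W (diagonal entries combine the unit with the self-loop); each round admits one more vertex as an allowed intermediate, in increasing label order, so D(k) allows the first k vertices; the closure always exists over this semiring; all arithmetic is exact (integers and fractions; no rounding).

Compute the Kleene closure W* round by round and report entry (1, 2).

D(0):
  [∞, 19, 36, 58]
  [99, ∞, 18, 91]
  [96, 8, ∞, 51]
  [-∞, 9, 68, ∞]
D(1):
  [∞, 19, 36, 58]
  [99, ∞, 36, 91]
  [96, 19, ∞, 58]
  [-∞, 9, 68, ∞]
D(2):
  [∞, 19, 36, 58]
  [99, ∞, 36, 91]
  [96, 19, ∞, 58]
  [9, 9, 68, ∞]
D(3):
  [∞, 19, 36, 58]
  [99, ∞, 36, 91]
  [96, 19, ∞, 58]
  [68, 19, 68, ∞]
D(4):
  [∞, 19, 58, 58]
  [99, ∞, 68, 91]
  [96, 19, ∞, 58]
  [68, 19, 68, ∞]
Answer: W*[1][2] = 68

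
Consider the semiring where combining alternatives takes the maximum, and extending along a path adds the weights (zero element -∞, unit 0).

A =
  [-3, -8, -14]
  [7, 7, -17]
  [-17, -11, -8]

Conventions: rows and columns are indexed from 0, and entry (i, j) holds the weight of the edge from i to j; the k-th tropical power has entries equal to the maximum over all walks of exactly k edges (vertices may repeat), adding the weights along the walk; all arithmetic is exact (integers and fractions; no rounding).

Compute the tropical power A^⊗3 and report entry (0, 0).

A^⊗2:
  [-1, -1, -17]
  [14, 14, -7]
  [-4, -4, -16]
A^⊗3:
  [6, 6, -15]
  [21, 21, 0]
  [3, 3, -18]
Key observation: the optimum is the walk 0->1->1->0, with weight (-8) + 7 + 7 = 6.
Optimal value attained by: walk 0->1->1->0.
Answer: (A^⊗3)[0][0] = 6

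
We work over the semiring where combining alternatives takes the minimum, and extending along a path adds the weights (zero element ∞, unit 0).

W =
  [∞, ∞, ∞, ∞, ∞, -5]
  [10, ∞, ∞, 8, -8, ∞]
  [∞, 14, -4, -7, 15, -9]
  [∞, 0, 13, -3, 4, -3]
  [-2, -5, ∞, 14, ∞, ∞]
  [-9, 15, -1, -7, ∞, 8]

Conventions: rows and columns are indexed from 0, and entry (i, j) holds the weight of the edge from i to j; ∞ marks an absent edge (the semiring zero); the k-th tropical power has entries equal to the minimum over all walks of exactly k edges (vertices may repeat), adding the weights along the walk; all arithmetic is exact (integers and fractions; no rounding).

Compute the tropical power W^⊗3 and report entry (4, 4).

W^⊗2:
  [-14, 10, -6, -12, ∞, 3]
  [-10, -13, 21, 5, 12, 5]
  [-18, -7, -10, -16, -3, -13]
  [-12, -3, -4, -10, -8, -6]
  [5, 14, 27, 3, -13, -7]
  [-1, -7, -5, -10, -3, -14]
W^⊗3:
  [-6, -12, -10, -15, -8, -19]
  [-4, 5, 4, -5, -21, -15]
  [-22, -16, -14, -20, -15, -23]
  [-15, -13, -8, -13, -11, -17]
  [-16, -18, -8, -14, 6, 0]
  [-23, -10, -15, -21, -15, -14]
Key observation: the optimum is the walk 4->3->1->4, with weight 14 + 0 + (-8) = 6.
Optimal value attained by: walk 4->3->1->4.
Answer: (W^⊗3)[4][4] = 6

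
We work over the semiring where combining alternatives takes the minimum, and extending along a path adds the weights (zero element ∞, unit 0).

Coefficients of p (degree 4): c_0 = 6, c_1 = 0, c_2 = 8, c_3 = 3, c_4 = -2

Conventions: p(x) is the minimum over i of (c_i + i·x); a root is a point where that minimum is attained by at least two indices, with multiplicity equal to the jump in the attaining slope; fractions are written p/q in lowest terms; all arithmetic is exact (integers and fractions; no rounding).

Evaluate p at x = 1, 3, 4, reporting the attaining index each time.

p(1) = min(6+0·1=6, 0+1·1=1, 8+2·1=10, 3+3·1=6, -2+4·1=2) = 1 (attained by i=1)
p(3) = min(6+0·3=6, 0+1·3=3, 8+2·3=14, 3+3·3=12, -2+4·3=10) = 3 (attained by i=1)
p(4) = min(6+0·4=6, 0+1·4=4, 8+2·4=16, 3+3·4=15, -2+4·4=14) = 4 (attained by i=1)
Answer: p(1) = 1; p(3) = 3; p(4) = 4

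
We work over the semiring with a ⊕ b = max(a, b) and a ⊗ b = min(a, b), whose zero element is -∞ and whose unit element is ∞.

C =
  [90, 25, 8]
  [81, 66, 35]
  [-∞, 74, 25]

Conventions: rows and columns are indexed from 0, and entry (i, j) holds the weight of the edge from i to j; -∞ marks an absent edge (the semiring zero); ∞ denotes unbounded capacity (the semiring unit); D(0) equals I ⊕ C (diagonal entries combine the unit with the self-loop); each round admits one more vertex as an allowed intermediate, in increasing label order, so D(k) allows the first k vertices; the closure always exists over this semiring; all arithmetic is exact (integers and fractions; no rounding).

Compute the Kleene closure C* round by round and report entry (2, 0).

D(0):
  [∞, 25, 8]
  [81, ∞, 35]
  [-∞, 74, ∞]
D(1):
  [∞, 25, 8]
  [81, ∞, 35]
  [-∞, 74, ∞]
D(2):
  [∞, 25, 25]
  [81, ∞, 35]
  [74, 74, ∞]
D(3):
  [∞, 25, 25]
  [81, ∞, 35]
  [74, 74, ∞]
Answer: C*[2][0] = 74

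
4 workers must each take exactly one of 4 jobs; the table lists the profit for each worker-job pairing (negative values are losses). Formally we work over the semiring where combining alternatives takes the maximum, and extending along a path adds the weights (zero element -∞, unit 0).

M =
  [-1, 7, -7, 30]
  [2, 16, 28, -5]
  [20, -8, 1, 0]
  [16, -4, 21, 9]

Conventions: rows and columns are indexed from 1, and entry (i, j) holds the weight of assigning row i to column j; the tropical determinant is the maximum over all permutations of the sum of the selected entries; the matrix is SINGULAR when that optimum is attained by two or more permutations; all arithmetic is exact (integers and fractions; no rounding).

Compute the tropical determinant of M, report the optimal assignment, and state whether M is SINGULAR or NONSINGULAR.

σ = (1, 2, 3, 4): (-1) + 16 + 1 + 9 = 25
σ = (1, 2, 4, 3): (-1) + 16 + 0 + 21 = 36
σ = (1, 3, 2, 4): (-1) + 28 + (-8) + 9 = 28
σ = (1, 3, 4, 2): (-1) + 28 + 0 + (-4) = 23
σ = (1, 4, 2, 3): (-1) + (-5) + (-8) + 21 = 7
σ = (1, 4, 3, 2): (-1) + (-5) + 1 + (-4) = -9
σ = (2, 1, 3, 4): 7 + 2 + 1 + 9 = 19
σ = (2, 1, 4, 3): 7 + 2 + 0 + 21 = 30
σ = (2, 3, 1, 4): 7 + 28 + 20 + 9 = 64
σ = (2, 3, 4, 1): 7 + 28 + 0 + 16 = 51
σ = (2, 4, 1, 3): 7 + (-5) + 20 + 21 = 43
σ = (2, 4, 3, 1): 7 + (-5) + 1 + 16 = 19
σ = (3, 1, 2, 4): (-7) + 2 + (-8) + 9 = -4
σ = (3, 1, 4, 2): (-7) + 2 + 0 + (-4) = -9
σ = (3, 2, 1, 4): (-7) + 16 + 20 + 9 = 38
σ = (3, 2, 4, 1): (-7) + 16 + 0 + 16 = 25
σ = (3, 4, 1, 2): (-7) + (-5) + 20 + (-4) = 4
σ = (3, 4, 2, 1): (-7) + (-5) + (-8) + 16 = -4
σ = (4, 1, 2, 3): 30 + 2 + (-8) + 21 = 45
σ = (4, 1, 3, 2): 30 + 2 + 1 + (-4) = 29
σ = (4, 2, 1, 3): 30 + 16 + 20 + 21 = 87
σ = (4, 2, 3, 1): 30 + 16 + 1 + 16 = 63
σ = (4, 3, 1, 2): 30 + 28 + 20 + (-4) = 74
σ = (4, 3, 2, 1): 30 + 28 + (-8) + 16 = 66
Optimal value attained by: σ = (4, 2, 1, 3).
Answer: det⊕(M) = 87; verdict: NONSINGULAR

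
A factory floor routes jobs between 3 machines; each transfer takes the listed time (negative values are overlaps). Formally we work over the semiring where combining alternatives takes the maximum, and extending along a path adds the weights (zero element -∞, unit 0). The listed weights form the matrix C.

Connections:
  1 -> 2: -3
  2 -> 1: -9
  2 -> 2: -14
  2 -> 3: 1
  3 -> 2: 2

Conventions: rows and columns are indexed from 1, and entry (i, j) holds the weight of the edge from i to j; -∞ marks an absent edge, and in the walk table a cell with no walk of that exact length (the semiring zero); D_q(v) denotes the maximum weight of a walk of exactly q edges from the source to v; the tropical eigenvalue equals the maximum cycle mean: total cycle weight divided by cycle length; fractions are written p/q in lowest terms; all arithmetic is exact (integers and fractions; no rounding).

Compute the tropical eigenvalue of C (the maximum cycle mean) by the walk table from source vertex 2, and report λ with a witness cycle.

q=0: [-∞, 0, -∞]
q=1: [-9, -14, 1]
q=2: [-23, 3, -13]
q=3: [-6, -11, 4]
Optimal cycle mean attained by: cycle 2->3->2, total 1 + 2, length 2.
Answer: λ = 3/2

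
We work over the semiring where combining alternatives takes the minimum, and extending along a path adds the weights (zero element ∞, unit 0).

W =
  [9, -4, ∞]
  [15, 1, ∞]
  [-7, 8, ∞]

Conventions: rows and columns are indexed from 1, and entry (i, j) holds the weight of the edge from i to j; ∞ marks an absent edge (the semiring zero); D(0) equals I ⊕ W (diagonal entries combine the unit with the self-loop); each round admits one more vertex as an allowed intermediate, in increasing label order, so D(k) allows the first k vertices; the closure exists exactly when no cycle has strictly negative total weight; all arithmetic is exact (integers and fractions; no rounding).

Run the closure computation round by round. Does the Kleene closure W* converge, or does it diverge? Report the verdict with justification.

D(0):
  [0, -4, ∞]
  [15, 0, ∞]
  [-7, 8, 0]
D(1):
  [0, -4, ∞]
  [15, 0, ∞]
  [-7, -11, 0]
D(2):
  [0, -4, ∞]
  [15, 0, ∞]
  [-7, -11, 0]
D(3):
  [0, -4, ∞]
  [15, 0, ∞]
  [-7, -11, 0]
Key observation: every diagonal entry stays at the unit through all rounds, so no improving cycle exists.
Answer: CONVERGES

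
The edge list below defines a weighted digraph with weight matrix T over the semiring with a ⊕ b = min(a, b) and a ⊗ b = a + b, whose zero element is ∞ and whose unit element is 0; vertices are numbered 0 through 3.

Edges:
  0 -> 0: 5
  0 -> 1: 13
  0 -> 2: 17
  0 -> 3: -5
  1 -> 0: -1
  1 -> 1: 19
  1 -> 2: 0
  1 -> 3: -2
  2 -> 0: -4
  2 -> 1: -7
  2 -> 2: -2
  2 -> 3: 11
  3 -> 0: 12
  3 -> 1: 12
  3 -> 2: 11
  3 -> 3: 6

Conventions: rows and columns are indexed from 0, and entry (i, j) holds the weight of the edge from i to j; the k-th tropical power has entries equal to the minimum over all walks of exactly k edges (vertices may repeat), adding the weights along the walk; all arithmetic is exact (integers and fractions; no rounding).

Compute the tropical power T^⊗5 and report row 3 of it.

T^⊗2:
  [7, 7, 6, 0]
  [-4, -7, -2, -6]
  [-8, -9, -7, -9]
  [7, 4, 9, 7]
T^⊗3:
  [2, -1, 4, 2]
  [-8, -9, -7, -9]
  [-11, -14, -9, -13]
  [3, 2, 4, 2]
T^⊗4:
  [-2, -3, -1, -3]
  [-11, -14, -9, -13]
  [-15, -16, -14, -16]
  [0, -3, 2, -2]
T^⊗5:
  [-5, -8, -3, -7]
  [-15, -16, -14, -16]
  [-18, -21, -16, -20]
  [-4, -5, -3, -5]
Answer: row 3 of T^⊗5 = [-4, -5, -3, -5]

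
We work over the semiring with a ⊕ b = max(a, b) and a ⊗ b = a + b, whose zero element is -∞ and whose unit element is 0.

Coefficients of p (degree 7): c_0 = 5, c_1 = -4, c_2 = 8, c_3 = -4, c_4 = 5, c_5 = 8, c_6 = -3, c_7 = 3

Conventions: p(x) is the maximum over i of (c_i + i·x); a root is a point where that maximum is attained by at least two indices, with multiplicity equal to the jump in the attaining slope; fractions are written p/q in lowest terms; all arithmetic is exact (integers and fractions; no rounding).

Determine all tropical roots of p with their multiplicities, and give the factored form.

hull edge (i=0, c=5) to (i=2, c=8): slope 3/2, span 2
hull edge (i=2, c=8) to (i=5, c=8): slope 0, span 3
hull edge (i=5, c=8) to (i=7, c=3): slope -5/2, span 2
Factored form: p(x) = 3 ⊗ (x ⊕ (-3/2)) ⊗ (x ⊕ (-3/2)) ⊗ (x ⊕ 0) ⊗ (x ⊕ 0) ⊗ (x ⊕ 0) ⊗ (x ⊕ 5/2) ⊗ (x ⊕ 5/2)
Answer: roots = -3/2 (mult 2), 0 (mult 3), 5/2 (mult 2)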